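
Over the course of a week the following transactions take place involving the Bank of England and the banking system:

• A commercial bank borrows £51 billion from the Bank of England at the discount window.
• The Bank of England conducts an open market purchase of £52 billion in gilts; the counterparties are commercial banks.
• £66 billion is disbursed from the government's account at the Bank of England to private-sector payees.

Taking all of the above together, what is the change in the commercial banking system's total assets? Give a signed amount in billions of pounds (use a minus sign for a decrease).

Discount-window loan £51 billion: bank balance sheets expand → +£51B.
OMO purchase (from banks) £52 billion: just an asset swap on bank balance sheets → 0.
Government spending £66 billion: bank balance sheets expand → +£66B.
Net: 51 + 0 + 66 = +£117 billion.

+£117 billion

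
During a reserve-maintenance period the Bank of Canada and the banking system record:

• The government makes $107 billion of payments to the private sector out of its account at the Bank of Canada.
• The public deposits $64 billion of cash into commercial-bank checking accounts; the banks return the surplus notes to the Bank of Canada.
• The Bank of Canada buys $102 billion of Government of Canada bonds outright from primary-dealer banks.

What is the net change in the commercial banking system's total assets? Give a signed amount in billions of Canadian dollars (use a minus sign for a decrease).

+$171 billion

Government spending $107 billion: bank balance sheets expand → +$107B.
Currency deposit $64 billion: bank balance sheets expand → +$64B.
OMO purchase (from banks) $102 billion: just an asset swap on bank balance sheets → 0.
Net: 107 + 64 + 0 = +$171 billion.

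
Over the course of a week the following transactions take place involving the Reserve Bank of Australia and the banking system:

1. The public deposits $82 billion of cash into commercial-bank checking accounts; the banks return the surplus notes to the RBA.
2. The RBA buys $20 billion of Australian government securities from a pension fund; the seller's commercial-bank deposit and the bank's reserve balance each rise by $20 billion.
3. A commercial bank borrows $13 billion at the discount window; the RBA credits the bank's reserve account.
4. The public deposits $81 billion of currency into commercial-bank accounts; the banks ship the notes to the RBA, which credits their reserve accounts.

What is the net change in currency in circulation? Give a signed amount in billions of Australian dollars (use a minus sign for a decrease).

Currency deposit $82 billion: notes return to the central bank → −$82B.
Asset purchase (from non-banks) $20 billion: no currency enters or leaves circulation → 0.
Discount-window loan $13 billion: no currency enters or leaves circulation → 0.
Currency deposit $81 billion: notes return to the central bank → −$81B.
Net: −82 + 0 + 0 − 81 = -$163 billion.

-$163 billion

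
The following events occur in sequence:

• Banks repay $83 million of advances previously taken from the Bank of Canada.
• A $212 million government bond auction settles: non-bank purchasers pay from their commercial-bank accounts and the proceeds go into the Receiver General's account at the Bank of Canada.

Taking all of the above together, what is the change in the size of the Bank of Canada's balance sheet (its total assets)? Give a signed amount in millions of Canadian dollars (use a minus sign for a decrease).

Discount-window repayment $83 million: a Bank of Canada asset is shed → −$83M.
Government account inflow $212 million: only the composition of liabilities changes → 0.
Net: −83 + 0 = -$83 million.

-$83 million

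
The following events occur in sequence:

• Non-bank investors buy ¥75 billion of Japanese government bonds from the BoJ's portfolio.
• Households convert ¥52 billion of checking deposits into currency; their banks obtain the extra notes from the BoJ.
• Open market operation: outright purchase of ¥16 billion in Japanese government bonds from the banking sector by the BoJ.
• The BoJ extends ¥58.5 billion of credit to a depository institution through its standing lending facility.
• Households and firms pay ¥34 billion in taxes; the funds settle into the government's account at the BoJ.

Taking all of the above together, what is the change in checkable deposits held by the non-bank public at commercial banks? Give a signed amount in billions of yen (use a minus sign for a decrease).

BoJ balance sheet:
  Assets:      Securities −¥59B, Loans to banks +¥58.5B
  Liabilities: Bank reserves −¥86.5B, Currency in circulation +¥52B, Government deposits +¥34B
Commercial banking system:
  Assets:      Reserves at CB −¥86.5B, Securities −¥16B
  Liabilities: Checkable deposits −¥161B, Borrowings from CB +¥58.5B
So the change in checkable deposits held by the non-bank public at commercial banks is -¥161 billion.

-¥161 billion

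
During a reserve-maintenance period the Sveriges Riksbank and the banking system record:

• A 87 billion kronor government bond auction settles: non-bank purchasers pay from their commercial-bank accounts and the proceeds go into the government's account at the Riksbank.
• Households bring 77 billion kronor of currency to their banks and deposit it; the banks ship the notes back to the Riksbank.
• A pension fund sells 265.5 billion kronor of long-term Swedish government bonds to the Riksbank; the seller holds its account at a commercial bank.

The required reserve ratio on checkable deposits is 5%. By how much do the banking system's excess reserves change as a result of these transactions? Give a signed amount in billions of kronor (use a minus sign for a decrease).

+242.725 billion

Government account inflow 87 billion kronor: reserves −87B, deposits −87B.
Currency deposit 77 billion kronor: reserves +77B, deposits +77B.
Asset purchase (from non-banks) 265.5 billion kronor: reserves +265.5B, deposits +265.5B.
Totals: Δreserves = +255.5B, Δdeposits = +255.5B.
Δrequired reserves = 5% × +255.5B = +12.775B.
Δexcess reserves = Δreserves − Δrequired = +255.5B − (+12.775B) = +242.725 billion.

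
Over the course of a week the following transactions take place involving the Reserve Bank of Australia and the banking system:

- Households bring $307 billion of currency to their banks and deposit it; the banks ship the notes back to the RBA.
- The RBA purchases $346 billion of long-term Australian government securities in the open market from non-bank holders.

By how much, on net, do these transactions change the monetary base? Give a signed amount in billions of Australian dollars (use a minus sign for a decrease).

RBA balance sheet:
  Assets:      Securities +$346B
  Liabilities: Bank reserves +$653B, Currency in circulation −$307B
Monetary base = currency + reserves: −$307B + (+$653B) = +$346 billion.

+$346 billion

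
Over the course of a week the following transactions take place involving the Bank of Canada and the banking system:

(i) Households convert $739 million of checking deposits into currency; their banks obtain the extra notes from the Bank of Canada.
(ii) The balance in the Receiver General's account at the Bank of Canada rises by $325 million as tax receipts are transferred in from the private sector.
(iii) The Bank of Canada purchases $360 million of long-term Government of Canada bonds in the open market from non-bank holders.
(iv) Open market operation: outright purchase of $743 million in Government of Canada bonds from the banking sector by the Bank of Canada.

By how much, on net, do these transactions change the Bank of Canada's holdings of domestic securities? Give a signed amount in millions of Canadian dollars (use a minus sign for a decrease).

Currency withdrawal $739 million: the Bank of Canada's securities portfolio is untouched → 0.
Government account inflow $325 million: the Bank of Canada's securities portfolio is untouched → 0.
Asset purchase (from non-banks) $360 million: securities added to the Bank of Canada's portfolio → +$360M.
OMO purchase (from banks) $743 million: securities added to the Bank of Canada's portfolio → +$743M.
Net: 0 + 0 + 360 + 743 = +$1103 million.

+$1103 million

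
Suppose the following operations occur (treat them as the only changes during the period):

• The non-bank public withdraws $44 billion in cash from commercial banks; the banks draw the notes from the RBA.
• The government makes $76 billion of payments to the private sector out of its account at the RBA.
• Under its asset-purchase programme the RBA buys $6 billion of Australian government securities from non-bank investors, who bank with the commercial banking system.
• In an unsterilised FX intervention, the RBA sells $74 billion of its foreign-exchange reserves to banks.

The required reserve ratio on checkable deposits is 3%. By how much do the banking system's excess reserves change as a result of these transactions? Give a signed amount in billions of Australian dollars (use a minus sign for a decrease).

-$37.14 billion

Currency withdrawal $44 billion: reserves −$44B, deposits −$44B.
Government spending $76 billion: reserves +$76B, deposits +$76B.
Asset purchase (from non-banks) $6 billion: reserves +$6B, deposits +$6B.
FX sale $74 billion: reserves −$74B, deposits 0.
Totals: Δreserves = −$36B, Δdeposits = +$38B.
Δrequired reserves = 3% × +$38B = +$1.14B.
Δexcess reserves = Δreserves − Δrequired = −$36B − (+$1.14B) = -$37.14 billion.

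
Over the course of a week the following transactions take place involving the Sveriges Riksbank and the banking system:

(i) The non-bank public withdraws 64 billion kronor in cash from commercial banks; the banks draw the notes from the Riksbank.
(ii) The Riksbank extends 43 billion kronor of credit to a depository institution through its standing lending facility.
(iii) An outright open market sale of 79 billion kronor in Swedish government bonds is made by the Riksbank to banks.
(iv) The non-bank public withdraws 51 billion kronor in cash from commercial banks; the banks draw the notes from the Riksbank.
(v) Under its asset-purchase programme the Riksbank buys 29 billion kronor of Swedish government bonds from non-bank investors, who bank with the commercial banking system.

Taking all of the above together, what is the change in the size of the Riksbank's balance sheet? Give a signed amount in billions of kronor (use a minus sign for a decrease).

Currency withdrawal 64 billion kronor: only the composition of liabilities changes → 0.
Discount-window loan 43 billion kronor: a Riksbank asset is acquired → +43B.
OMO sale (to banks) 79 billion kronor: a Riksbank asset is shed → −79B.
Currency withdrawal 51 billion kronor: only the composition of liabilities changes → 0.
Asset purchase (from non-banks) 29 billion kronor: a Riksbank asset is acquired → +29B.
Net: 0 + 43 − 79 + 0 + 29 = -7 billion.

-7 billion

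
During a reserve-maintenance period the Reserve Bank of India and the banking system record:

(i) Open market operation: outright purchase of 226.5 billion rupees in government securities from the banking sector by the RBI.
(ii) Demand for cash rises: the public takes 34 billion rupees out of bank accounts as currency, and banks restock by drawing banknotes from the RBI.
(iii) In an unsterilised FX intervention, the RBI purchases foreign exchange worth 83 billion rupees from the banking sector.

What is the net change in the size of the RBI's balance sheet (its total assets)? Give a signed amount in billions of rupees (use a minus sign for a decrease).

OMO purchase (from banks) 226.5 billion rupees: an RBI asset is acquired → +226.5B.
Currency withdrawal 34 billion rupees: only the composition of liabilities changes → 0.
FX purchase 83 billion rupees: an RBI asset is acquired → +83B.
Net: 226.5 + 0 + 83 = +309.5 billion.

+309.5 billion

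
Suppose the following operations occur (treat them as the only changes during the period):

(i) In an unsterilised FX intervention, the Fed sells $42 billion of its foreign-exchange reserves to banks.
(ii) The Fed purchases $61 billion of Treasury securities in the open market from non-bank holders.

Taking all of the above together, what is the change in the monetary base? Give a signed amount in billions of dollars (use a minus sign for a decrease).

+$19 billion

FX sale $42 billion: Fed balance sheet contracts → −$42B.
Asset purchase (from non-banks) $61 billion: Fed balance sheet expands → +$61B.
Net: −42 + 61 = +$19 billion.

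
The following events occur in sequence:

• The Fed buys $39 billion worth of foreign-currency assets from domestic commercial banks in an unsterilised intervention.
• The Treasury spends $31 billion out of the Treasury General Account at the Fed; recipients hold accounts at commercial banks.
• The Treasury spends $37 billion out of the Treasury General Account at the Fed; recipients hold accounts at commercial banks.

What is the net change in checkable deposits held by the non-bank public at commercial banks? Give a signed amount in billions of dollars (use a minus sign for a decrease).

Fed balance sheet:
  Assets:      Foreign assets +$39B
  Liabilities: Bank reserves +$107B, Government deposits −$68B
Commercial banking system:
  Assets:      Reserves at CB +$107B, Foreign assets −$39B
  Liabilities: Checkable deposits +$68B
So the change in checkable deposits held by the non-bank public at commercial banks is +$68 billion.

+$68 billion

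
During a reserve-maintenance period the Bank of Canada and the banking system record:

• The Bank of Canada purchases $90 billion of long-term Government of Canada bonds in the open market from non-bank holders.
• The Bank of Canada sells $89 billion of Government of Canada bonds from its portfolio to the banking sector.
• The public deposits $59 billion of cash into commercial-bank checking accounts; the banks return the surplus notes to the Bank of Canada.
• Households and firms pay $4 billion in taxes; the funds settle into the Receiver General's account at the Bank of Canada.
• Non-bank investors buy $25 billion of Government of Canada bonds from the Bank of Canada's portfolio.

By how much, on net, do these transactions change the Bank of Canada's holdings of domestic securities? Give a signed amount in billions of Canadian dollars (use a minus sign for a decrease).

Asset purchase (from non-banks) $90 billion: securities added to the Bank of Canada's portfolio → +$90B.
OMO sale (to banks) $89 billion: securities removed from the Bank of Canada's portfolio → −$89B.
Currency deposit $59 billion: the Bank of Canada's securities portfolio is untouched → 0.
Government account inflow $4 billion: the Bank of Canada's securities portfolio is untouched → 0.
Asset sale (to non-banks) $25 billion: securities removed from the Bank of Canada's portfolio → −$25B.
Net: 90 − 89 + 0 + 0 − 25 = -$24 billion.

-$24 billion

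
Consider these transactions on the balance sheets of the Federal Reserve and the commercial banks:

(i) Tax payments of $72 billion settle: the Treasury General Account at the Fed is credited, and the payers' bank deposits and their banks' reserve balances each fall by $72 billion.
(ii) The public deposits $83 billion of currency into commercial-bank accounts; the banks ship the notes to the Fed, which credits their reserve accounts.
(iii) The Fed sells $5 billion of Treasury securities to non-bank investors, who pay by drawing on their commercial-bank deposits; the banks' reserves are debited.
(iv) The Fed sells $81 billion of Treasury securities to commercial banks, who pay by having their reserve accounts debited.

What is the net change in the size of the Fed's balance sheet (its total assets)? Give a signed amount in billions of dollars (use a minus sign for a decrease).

-$86 billion

Fed balance sheet:
  Assets:      Securities −$86B
  Liabilities: Bank reserves −$75B, Currency in circulation −$83B, Government deposits +$72B
Change in total Fed assets = -$86 billion.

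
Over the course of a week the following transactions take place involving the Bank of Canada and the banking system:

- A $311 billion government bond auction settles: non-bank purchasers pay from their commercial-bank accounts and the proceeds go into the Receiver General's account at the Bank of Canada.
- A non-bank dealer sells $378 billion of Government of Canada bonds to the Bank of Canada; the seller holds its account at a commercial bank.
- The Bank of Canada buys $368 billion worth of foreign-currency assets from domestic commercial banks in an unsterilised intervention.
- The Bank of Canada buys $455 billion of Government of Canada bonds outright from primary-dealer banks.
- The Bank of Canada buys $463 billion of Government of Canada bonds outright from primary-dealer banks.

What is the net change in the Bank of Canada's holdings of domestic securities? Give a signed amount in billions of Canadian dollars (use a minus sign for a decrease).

+$1296 billion

Government account inflow $311 billion: the Bank of Canada's securities portfolio is untouched → 0.
Asset purchase (from non-banks) $378 billion: securities added to the Bank of Canada's portfolio → +$378B.
FX purchase $368 billion: the Bank of Canada's securities portfolio is untouched → 0.
OMO purchase (from banks) $455 billion: securities added to the Bank of Canada's portfolio → +$455B.
OMO purchase (from banks) $463 billion: securities added to the Bank of Canada's portfolio → +$463B.
Net: 0 + 378 + 0 + 455 + 463 = +$1296 billion.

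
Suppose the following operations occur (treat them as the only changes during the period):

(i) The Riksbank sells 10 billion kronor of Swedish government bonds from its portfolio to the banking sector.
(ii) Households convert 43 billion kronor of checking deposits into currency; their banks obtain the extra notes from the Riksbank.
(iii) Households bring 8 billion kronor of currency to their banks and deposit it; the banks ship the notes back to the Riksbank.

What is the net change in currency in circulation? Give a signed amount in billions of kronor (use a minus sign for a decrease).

Riksbank balance sheet:
  Assets:      Securities −10B
  Liabilities: Bank reserves −45B, Currency in circulation +35B
So the change in currency in circulation is +35 billion.

+35 billion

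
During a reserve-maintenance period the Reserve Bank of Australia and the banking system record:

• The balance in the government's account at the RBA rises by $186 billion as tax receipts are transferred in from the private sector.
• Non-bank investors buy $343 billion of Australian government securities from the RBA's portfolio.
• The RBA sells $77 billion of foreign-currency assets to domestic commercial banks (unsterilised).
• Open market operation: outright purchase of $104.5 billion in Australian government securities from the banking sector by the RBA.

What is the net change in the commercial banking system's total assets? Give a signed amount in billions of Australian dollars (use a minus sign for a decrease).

-$529 billion

RBA balance sheet:
  Assets:      Securities −$238.5B, Foreign assets −$77B
  Liabilities: Bank reserves −$501.5B, Government deposits +$186B
Commercial banking system:
  Assets:      Reserves at CB −$501.5B, Securities −$104.5B, Foreign assets +$77B
  Liabilities: Checkable deposits −$529B
Change in total bank assets = -$529 billion.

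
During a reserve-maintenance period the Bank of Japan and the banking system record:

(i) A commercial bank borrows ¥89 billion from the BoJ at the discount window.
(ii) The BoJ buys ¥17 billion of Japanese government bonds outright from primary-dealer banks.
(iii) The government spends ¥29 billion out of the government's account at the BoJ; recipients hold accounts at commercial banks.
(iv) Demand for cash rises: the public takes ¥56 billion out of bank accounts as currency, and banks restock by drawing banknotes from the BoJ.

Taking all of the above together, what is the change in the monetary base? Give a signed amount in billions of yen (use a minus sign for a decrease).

Discount-window loan ¥89 billion: BoJ balance sheet expands → +¥89B.
OMO purchase (from banks) ¥17 billion: BoJ balance sheet expands → +¥17B.
Government spending ¥29 billion: a non-base liability converts back to reserves → +¥29B.
Currency withdrawal ¥56 billion: just a shift between currency and reserves — both are base money → 0.
Net: 89 + 17 + 29 + 0 = +¥135 billion.

+¥135 billion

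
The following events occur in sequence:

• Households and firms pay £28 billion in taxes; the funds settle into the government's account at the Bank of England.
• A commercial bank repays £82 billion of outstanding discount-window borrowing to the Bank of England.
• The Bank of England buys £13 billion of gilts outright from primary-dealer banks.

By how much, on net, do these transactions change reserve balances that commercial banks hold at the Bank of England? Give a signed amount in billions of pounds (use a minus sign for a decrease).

-£97 billion

Government account inflow £28 billion: funds move from bank reserves into the government account → −£28B.
Discount-window repayment £82 billion: repayment is debited from reserves → −£82B.
OMO purchase (from banks) £13 billion: the Bank of England pays by crediting reserve accounts → +£13B.
Net: −28 − 82 + 13 = -£97 billion.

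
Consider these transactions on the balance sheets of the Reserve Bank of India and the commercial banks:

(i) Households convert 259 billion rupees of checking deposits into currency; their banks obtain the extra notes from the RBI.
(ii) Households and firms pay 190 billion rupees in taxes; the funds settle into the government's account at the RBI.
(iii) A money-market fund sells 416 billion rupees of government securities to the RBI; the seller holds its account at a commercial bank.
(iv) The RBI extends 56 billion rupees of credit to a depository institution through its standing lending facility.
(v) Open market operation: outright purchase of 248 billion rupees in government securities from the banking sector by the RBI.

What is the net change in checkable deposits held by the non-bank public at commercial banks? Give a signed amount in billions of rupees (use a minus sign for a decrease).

RBI balance sheet:
  Assets:      Securities +664B, Loans to banks +56B
  Liabilities: Bank reserves +271B, Currency in circulation +259B, Government deposits +190B
Commercial banking system:
  Assets:      Reserves at CB +271B, Securities −248B
  Liabilities: Checkable deposits −33B, Borrowings from CB +56B
So the change in checkable deposits held by the non-bank public at commercial banks is -33 billion.

-33 billion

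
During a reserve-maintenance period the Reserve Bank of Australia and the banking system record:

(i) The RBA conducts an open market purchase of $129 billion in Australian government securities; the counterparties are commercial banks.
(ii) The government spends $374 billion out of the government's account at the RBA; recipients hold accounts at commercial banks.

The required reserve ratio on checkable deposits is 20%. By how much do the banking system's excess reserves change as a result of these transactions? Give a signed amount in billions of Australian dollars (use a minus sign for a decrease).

+$428.2 billion

OMO purchase (from banks) $129 billion: reserves +$129B, deposits 0.
Government spending $374 billion: reserves +$374B, deposits +$374B.
Totals: Δreserves = +$503B, Δdeposits = +$374B.
Δrequired reserves = 20% × +$374B = +$74.8B.
Δexcess reserves = Δreserves − Δrequired = +$503B − (+$74.8B) = +$428.2 billion.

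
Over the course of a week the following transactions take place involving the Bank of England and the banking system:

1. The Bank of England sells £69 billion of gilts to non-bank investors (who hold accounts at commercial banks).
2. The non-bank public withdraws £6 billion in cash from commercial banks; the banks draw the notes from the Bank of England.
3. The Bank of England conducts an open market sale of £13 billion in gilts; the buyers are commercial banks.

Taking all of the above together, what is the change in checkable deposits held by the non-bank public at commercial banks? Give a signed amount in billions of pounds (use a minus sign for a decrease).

Asset sale (to non-banks) £69 billion: non-bank counterparties' bank balances fall → −£69B.
Currency withdrawal £6 billion: non-bank counterparties' bank balances fall → −£6B.
OMO sale (to banks) £13 billion: the counterparty is a bank, so public deposits are unchanged → 0.
Net: −69 − 6 + 0 = -£75 billion.

-£75 billion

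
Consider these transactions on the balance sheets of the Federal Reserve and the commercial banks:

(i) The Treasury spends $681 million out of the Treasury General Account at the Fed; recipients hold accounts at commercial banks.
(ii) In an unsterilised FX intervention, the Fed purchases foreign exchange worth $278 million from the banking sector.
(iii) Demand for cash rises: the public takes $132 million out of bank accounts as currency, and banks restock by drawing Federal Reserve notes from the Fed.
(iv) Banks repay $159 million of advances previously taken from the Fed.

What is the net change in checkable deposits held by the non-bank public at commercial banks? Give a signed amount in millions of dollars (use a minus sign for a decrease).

+$549 million

Fed balance sheet:
  Assets:      Loans to banks −$159M, Foreign assets +$278M
  Liabilities: Bank reserves +$668M, Currency in circulation +$132M, Government deposits −$681M
Commercial banking system:
  Assets:      Reserves at CB +$668M, Foreign assets −$278M
  Liabilities: Checkable deposits +$549M, Borrowings from CB −$159M
So the change in checkable deposits held by the non-bank public at commercial banks is +$549 million.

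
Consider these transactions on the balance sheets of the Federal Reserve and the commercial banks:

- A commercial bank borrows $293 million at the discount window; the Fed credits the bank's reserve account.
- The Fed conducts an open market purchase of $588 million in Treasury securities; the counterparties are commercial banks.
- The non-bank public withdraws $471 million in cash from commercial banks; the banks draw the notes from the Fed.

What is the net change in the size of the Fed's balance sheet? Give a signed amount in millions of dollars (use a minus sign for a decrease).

+$881 million

Discount-window loan $293 million: a Fed asset is acquired → +$293M.
OMO purchase (from banks) $588 million: a Fed asset is acquired → +$588M.
Currency withdrawal $471 million: only the composition of liabilities changes → 0.
Net: 293 + 588 + 0 = +$881 million.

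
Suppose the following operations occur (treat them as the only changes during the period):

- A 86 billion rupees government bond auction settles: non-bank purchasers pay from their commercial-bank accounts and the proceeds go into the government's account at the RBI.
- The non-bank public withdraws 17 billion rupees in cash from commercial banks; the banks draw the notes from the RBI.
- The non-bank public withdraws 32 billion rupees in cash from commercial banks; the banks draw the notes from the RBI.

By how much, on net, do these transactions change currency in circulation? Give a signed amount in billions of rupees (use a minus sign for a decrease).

+49 billion

RBI balance sheet:
  Assets:      no change
  Liabilities: Bank reserves −135B, Currency in circulation +49B, Government deposits +86B
Commercial banking system:
  Assets:      Reserves at CB −135B
  Liabilities: Checkable deposits −135B
So the change in currency in circulation is +49 billion.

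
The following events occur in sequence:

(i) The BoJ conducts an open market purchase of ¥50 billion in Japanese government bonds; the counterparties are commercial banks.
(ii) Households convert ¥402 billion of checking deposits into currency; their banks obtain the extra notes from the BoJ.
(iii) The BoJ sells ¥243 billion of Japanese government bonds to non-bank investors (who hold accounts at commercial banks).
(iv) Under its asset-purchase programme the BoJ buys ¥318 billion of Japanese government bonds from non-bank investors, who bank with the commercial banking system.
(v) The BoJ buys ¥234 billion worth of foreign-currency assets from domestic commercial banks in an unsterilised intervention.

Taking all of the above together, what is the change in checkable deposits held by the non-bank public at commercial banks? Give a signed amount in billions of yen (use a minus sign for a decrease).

-¥327 billion

BoJ balance sheet:
  Assets:      Securities +¥125B, Foreign assets +¥234B
  Liabilities: Bank reserves −¥43B, Currency in circulation +¥402B
Commercial banking system:
  Assets:      Reserves at CB −¥43B, Securities −¥50B, Foreign assets −¥234B
  Liabilities: Checkable deposits −¥327B
So the change in checkable deposits held by the non-bank public at commercial banks is -¥327 billion.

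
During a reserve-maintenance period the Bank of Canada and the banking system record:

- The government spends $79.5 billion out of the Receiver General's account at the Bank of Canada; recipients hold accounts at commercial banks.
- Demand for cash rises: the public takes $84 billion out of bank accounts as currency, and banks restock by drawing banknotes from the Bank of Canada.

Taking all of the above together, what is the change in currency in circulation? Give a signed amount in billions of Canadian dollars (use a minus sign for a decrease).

Government spending $79.5 billion: no currency enters or leaves circulation → 0.
Currency withdrawal $84 billion: notes leave the central bank → +$84B.
Net: 0 + 84 = +$84 billion.

+$84 billion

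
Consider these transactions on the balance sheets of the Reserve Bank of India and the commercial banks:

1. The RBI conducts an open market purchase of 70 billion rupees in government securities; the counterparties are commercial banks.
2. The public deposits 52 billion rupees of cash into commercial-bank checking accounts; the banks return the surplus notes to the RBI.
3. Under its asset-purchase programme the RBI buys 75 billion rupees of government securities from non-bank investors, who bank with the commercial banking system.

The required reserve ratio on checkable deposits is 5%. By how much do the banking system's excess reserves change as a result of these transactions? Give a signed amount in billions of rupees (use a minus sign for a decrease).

OMO purchase (from banks) 70 billion rupees: reserves +70B, deposits 0.
Currency deposit 52 billion rupees: reserves +52B, deposits +52B.
Asset purchase (from non-banks) 75 billion rupees: reserves +75B, deposits +75B.
Totals: Δreserves = +197B, Δdeposits = +127B.
Δrequired reserves = 5% × +127B = +6.35B.
Δexcess reserves = Δreserves − Δrequired = +197B − (+6.35B) = +190.65 billion.

+190.65 billion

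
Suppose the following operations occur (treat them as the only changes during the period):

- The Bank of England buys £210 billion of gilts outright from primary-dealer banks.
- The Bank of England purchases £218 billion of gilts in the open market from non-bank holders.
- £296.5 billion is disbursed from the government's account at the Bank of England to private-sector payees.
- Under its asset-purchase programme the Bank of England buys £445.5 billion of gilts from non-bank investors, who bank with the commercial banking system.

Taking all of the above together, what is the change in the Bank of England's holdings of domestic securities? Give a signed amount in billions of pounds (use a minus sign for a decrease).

+£873.5 billion

OMO purchase (from banks) £210 billion: securities added to the Bank of England's portfolio → +£210B.
Asset purchase (from non-banks) £218 billion: securities added to the Bank of England's portfolio → +£218B.
Government spending £296.5 billion: the Bank of England's securities portfolio is untouched → 0.
Asset purchase (from non-banks) £445.5 billion: securities added to the Bank of England's portfolio → +£445.5B.
Net: 210 + 218 + 0 + 445.5 = +£873.5 billion.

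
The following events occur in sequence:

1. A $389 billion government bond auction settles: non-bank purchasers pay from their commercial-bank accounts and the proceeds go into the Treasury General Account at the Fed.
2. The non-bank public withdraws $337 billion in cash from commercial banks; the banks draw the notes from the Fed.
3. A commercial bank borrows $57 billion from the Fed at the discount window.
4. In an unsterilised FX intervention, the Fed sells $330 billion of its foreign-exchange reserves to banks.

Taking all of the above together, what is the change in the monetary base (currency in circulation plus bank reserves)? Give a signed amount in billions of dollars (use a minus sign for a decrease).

Government account inflow $389 billion: reserves shift to a non-base liability → −$389B.
Currency withdrawal $337 billion: just a shift between currency and reserves — both are base money → 0.
Discount-window loan $57 billion: Fed balance sheet expands → +$57B.
FX sale $330 billion: Fed balance sheet contracts → −$330B.
Net: −389 + 0 + 57 − 330 = -$662 billion.

-$662 billion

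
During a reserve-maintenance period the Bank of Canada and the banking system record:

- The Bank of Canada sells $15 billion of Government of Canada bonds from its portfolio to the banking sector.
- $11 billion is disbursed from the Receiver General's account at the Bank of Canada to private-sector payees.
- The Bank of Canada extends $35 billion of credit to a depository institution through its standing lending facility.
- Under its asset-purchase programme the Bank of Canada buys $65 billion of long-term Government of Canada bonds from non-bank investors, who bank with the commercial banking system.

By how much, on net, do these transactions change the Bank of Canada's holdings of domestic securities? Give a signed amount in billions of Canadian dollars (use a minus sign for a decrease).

OMO sale (to banks) $15 billion: securities removed from the Bank of Canada's portfolio → −$15B.
Government spending $11 billion: the Bank of Canada's securities portfolio is untouched → 0.
Discount-window loan $35 billion: the Bank of Canada's securities portfolio is untouched → 0.
Asset purchase (from non-banks) $65 billion: securities added to the Bank of Canada's portfolio → +$65B.
Net: −15 + 0 + 0 + 65 = +$50 billion.

+$50 billion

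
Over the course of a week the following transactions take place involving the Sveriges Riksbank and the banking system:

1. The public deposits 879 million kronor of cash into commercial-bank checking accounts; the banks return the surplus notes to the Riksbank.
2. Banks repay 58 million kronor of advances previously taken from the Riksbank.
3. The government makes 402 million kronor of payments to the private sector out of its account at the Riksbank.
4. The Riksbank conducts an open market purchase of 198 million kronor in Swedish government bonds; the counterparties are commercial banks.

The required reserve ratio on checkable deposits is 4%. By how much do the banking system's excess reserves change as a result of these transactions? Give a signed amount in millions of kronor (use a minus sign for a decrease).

Currency deposit 879 million kronor: reserves +879M, deposits +879M.
Discount-window repayment 58 million kronor: reserves −58M, deposits 0.
Government spending 402 million kronor: reserves +402M, deposits +402M.
OMO purchase (from banks) 198 million kronor: reserves +198M, deposits 0.
Totals: Δreserves = +1421M, Δdeposits = +1281M.
Δrequired reserves = 4% × +1281M = +51.24M.
Δexcess reserves = Δreserves − Δrequired = +1421M − (+51.24M) = +1369.76 million.

+1369.76 million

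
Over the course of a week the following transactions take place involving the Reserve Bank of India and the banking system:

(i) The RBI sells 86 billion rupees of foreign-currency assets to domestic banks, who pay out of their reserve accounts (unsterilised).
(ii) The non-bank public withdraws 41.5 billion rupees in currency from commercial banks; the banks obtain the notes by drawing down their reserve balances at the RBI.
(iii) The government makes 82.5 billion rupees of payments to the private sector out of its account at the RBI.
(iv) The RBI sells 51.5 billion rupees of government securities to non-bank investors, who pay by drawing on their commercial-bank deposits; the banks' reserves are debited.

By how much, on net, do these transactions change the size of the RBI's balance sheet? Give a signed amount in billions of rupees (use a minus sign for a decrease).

-137.5 billion

RBI balance sheet:
  Assets:      Securities −51.5B, Foreign assets −86B
  Liabilities: Bank reserves −96.5B, Currency in circulation +41.5B, Government deposits −82.5B
Commercial banking system:
  Assets:      Reserves at CB −96.5B, Foreign assets +86B
  Liabilities: Checkable deposits −10.5B
Change in total RBI assets = -137.5 billion.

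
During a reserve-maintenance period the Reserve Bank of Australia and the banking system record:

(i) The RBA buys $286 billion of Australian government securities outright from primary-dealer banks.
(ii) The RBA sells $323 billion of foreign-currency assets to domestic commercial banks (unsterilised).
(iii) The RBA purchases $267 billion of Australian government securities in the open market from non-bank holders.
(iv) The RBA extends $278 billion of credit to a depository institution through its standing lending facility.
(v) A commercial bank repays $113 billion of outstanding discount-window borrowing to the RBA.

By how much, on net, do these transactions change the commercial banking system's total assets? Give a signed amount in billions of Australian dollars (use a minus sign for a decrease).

RBA balance sheet:
  Assets:      Securities +$553B, Loans to banks +$165B, Foreign assets −$323B
  Liabilities: Bank reserves +$395B
Commercial banking system:
  Assets:      Reserves at CB +$395B, Securities −$286B, Foreign assets +$323B
  Liabilities: Checkable deposits +$267B, Borrowings from CB +$165B
Change in total bank assets = +$432 billion.

+$432 billion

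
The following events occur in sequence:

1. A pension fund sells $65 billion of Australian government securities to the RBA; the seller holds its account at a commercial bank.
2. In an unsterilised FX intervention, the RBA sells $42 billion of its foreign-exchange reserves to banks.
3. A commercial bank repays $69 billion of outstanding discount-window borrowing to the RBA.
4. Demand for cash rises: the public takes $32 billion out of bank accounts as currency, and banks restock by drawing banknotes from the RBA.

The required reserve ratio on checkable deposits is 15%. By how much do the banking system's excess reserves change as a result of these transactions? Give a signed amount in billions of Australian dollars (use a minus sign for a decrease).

Asset purchase (from non-banks) $65 billion: reserves +$65B, deposits +$65B.
FX sale $42 billion: reserves −$42B, deposits 0.
Discount-window repayment $69 billion: reserves −$69B, deposits 0.
Currency withdrawal $32 billion: reserves −$32B, deposits −$32B.
Totals: Δreserves = −$78B, Δdeposits = +$33B.
Δrequired reserves = 15% × +$33B = +$4.95B.
Δexcess reserves = Δreserves − Δrequired = −$78B − (+$4.95B) = -$82.95 billion.

-$82.95 billion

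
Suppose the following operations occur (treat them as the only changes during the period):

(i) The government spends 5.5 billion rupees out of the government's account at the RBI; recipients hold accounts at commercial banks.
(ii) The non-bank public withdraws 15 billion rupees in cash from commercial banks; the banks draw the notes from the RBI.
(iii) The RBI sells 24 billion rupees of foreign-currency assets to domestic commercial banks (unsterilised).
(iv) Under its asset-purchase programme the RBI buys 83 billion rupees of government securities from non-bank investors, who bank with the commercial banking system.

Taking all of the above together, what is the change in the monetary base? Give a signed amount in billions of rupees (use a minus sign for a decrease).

+64.5 billion

RBI balance sheet:
  Assets:      Securities +83B, Foreign assets −24B
  Liabilities: Bank reserves +49.5B, Currency in circulation +15B, Government deposits −5.5B
Commercial banking system:
  Assets:      Reserves at CB +49.5B, Foreign assets +24B
  Liabilities: Checkable deposits +73.5B
Monetary base = currency + reserves: +15B + (+49.5B) = +64.5 billion.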